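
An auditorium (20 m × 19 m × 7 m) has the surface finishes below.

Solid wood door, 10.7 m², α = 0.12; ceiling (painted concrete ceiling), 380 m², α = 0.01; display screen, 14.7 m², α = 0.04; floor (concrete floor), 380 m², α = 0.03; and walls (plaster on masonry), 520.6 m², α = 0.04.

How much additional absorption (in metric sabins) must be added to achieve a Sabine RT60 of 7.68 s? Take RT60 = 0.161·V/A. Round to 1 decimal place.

17.9 sabins

Equivalent absorption area: A₁ = 10.7*0.12 + 380*0.01 + 14.7*0.04 + 380*0.03 + 520.6*0.04 = 37.896 m².
V = 2660 m³. Required absorption A₂ = 0.161 × 2660 / 7.68 = 55.763 sabins.
Shortfall: 55.763 − 37.896 = 17.9 sabins.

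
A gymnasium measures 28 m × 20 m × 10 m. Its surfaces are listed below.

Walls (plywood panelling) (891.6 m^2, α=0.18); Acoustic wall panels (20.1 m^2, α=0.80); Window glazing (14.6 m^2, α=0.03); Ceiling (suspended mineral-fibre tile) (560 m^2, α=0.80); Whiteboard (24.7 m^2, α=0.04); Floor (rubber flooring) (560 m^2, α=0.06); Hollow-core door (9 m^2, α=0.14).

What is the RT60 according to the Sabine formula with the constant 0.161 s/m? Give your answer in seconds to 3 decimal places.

1.364 seconds

A = Σ Sᵢαᵢ = 891.6*0.18 + 20.1*0.80 + 14.6*0.03 + 560*0.80 + 24.7*0.04 + 560*0.06 + 9*0.14 = 660.854 sabins.
Volume V = 28 × 20 × 10 = 5600 m³.
RT60 = 0.161 · V / A = 0.161 × 5600 / 660.854 = 1.364 s.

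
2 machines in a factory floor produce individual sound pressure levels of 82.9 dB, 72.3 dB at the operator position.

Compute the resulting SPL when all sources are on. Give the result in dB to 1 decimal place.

Converting to relative power and adding: 10^(82.9/10) + 10^(72.3/10) = 2.12e+08.
Combined level = 10 log₁₀(2.12e+08) = 83.3 dB.

83.3 dB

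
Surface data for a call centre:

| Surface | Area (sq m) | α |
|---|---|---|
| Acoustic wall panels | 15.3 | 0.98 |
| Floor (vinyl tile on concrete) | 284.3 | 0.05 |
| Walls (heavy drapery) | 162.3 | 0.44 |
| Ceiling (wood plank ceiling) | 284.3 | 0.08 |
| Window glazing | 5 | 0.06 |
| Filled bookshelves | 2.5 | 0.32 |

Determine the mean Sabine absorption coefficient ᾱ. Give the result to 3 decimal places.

0.165

S = Σ Sᵢ = 15.3 + 284.3 + 162.3 + 284.3 + 5 + 2.5 = 753.7 sq m.
Σ(Sᵢαᵢ) = 15.3×0.98 + 284.3×0.05 + 162.3×0.44 + 284.3×0.08 + 5×0.06 + 2.5×0.32 = 124.465.
ᾱ = A/S = 0.165.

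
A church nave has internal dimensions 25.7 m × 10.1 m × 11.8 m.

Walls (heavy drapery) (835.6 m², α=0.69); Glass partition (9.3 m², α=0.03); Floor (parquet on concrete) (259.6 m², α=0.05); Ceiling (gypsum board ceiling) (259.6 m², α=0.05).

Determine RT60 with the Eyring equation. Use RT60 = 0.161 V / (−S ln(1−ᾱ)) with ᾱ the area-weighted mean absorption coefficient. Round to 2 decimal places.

0.62 sec

S = Σ Sᵢ = 1364.1 m².
Σ(Sᵢαᵢ) = 835.6×0.69 + 9.3×0.03 + 259.6×0.05 + 259.6×0.05 = 602.803.
Mean coefficient ᾱ = A/S = 0.4419.
Eyring denominator: −S ln(1−ᾱ) = 795.566.
V = 25.7 × 10.1 × 11.8 = 3062.926 m³.
T = 0.161·V/[−S·ln(1−ᾱ)] = 0.161·3062.926/795.566 = 0.62 s.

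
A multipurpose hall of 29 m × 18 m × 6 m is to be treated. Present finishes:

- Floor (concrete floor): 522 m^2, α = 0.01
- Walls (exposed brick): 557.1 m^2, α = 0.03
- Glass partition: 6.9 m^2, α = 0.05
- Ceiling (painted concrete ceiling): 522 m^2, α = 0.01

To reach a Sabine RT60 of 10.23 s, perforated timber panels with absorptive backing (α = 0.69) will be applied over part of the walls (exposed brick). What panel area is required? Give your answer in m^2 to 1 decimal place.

A₁ = Σ Sᵢαᵢ = 522×0.01 + 557.1×0.03 + 6.9×0.05 + 522×0.01 = 27.498 sabins.
Required A₂ = 0.161·3132/10.23 = 49.291 sabins.
Absorption to add: 49.291 − 27.498 = 21.793 sabins.
Net gain per m^2: Δα = 0.69 − 0.03 = 0.66.
Area = ΔA/Δα = 21.793/0.66 = 33.0 m^2.

33.0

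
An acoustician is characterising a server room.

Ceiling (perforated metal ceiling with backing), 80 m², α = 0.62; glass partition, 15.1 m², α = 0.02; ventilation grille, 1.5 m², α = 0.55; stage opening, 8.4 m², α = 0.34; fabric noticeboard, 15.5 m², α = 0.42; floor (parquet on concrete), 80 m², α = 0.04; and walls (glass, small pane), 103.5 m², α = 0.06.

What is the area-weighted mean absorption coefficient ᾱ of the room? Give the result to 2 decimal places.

0.23

S = Σ Sᵢ = 80 + 15.1 + 1.5 + 8.4 + 15.5 + 80 + 103.5 = 304.0 m².
Σ(Sᵢαᵢ) = 80·0.62 + 15.1·0.02 + 1.5·0.55 + 8.4·0.34 + 15.5·0.42 + 80·0.04 + 103.5·0.06 = 69.503.
ᾱ = A/S = 0.23.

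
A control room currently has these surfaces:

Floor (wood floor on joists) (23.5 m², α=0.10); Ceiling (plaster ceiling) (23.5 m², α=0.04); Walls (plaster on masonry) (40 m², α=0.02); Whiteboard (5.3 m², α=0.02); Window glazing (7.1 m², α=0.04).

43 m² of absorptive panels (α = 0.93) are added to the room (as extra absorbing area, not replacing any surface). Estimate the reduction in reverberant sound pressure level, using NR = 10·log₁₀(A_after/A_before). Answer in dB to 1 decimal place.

10.0 dB

A_before = Σ Sᵢαᵢ = 23.5·0.10 + 23.5·0.04 + 40·0.02 + 5.3·0.02 + 7.1·0.04 = 4.480 sabins.
Treatment contributes 43·0.93 = 39.990 sabins.
A_after = 4.480 + 39.990 = 44.470 sabins.
Reduction = 10 log₁₀(A_after/A_before) = 10 log₁₀(9.9263) = 10.0 dB.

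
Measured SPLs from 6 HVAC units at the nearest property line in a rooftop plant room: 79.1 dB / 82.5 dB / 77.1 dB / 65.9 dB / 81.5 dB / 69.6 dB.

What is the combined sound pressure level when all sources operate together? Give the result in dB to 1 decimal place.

86.7 dB

Sum in the linear (power) domain: Σ 10^(Lᵢ/10) = 10^(79.1/10) + 10^(82.5/10) + 10^(77.1/10) + 10^(65.9/10) + 10^(81.5/10) + 10^(69.6/10) = 4.647e+08.
Combined level = 10 log₁₀(4.647e+08) = 86.7 dB.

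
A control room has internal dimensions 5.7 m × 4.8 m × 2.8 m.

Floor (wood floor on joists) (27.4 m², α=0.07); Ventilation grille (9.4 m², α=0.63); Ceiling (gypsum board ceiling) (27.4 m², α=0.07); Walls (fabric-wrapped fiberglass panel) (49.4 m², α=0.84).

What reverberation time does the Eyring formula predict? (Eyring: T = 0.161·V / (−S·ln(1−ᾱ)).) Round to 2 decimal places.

Total surface area S = 27.4 + 9.4 + 27.4 + 49.4 = 113.6 m².
Absorption A = 27.4×0.07 + 9.4×0.63 + 27.4×0.07 + 49.4×0.84 = 51.254 sabins.
ᾱ = 51.254 / 113.6 = 0.4512.
−S·ln(1−ᾱ) = −113.6 × ln(1 − 0.4512) = 68.162.
V = 5.7 × 4.8 × 2.8 = 76.608 m³.
RT60 = 0.161 × 76.608 / 68.162 = 0.18 s.

0.18 s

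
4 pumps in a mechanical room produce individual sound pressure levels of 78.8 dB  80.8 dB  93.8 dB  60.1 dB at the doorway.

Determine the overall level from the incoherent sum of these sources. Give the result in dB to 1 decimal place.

Sum in the linear (power) domain: Σ 10^(Lᵢ/10) = 10^(78.8/10) + 10^(80.8/10) + 10^(93.8/10) + 10^(60.1/10) = 2.596e+09.
L_total = 10·log₁₀(2.596e+09) = 94.1 dB.

94.1 dB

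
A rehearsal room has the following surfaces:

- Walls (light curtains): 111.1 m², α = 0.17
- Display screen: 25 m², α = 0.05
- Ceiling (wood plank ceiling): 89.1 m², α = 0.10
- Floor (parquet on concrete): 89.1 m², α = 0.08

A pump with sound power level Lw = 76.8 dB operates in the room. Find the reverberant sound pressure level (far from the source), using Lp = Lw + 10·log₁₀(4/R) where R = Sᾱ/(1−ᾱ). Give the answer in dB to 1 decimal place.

A = 36.175 sabins; S = 314.3 m².
ᾱ = 0.1151, so room constant R = A/(1−ᾱ) = 40.880 m².
Lp = Lw + 10 log₁₀(4/R) = 76.8 -10.09 = 66.7 dB.

66.7 dB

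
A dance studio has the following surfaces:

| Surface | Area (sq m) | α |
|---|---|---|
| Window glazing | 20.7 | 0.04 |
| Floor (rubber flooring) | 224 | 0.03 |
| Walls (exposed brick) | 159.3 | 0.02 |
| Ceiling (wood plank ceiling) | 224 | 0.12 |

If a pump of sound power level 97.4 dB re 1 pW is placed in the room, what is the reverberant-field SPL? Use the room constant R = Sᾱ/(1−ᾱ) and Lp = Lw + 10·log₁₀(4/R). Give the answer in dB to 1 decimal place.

87.4 dB

Σ(Sᵢαᵢ) = 20.7·0.04 + 224·0.03 + 159.3·0.02 + 224·0.12 = 37.614; total area S = 628.0 sq m.
ᾱ = 0.0599, so room constant R = A/(1−ᾱ) = 40.011 sq m.
Lp = 97.4 + 10·log₁₀(4/40.011) = 97.4 + (-10.00) = 87.4 dB.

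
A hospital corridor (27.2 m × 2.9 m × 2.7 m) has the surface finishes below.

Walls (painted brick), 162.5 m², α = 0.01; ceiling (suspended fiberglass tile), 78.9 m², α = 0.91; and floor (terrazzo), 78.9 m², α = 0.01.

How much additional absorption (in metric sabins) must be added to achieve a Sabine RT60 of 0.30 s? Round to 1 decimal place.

40.1 sabins

A₁ = Σ Sᵢαᵢ = 162.5*0.01 + 78.9*0.91 + 78.9*0.01 = 74.213 sabins.
Target A₂ = 0.161·212.976/0.30 = 114.297 sabins (V = 212.976 m³).
Additional absorption ΔA = 114.297 − 74.213 = 40.1 sabins.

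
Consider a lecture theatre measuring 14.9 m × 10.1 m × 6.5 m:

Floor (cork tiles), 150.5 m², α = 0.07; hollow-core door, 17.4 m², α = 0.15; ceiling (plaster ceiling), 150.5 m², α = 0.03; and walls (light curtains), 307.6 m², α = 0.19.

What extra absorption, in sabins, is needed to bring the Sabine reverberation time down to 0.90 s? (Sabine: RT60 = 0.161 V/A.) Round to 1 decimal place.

98.9 sabins

Equivalent absorption area: A₁ = 150.5·0.07 + 17.4·0.15 + 150.5·0.03 + 307.6·0.19 = 76.104 m².
V = 978.185 m³. Required absorption A₂ = 0.161 × 978.185 / 0.90 = 174.986 sabins.
ΔA = A₂ − A₁ = 174.986 − 76.104 = 98.9 sabins.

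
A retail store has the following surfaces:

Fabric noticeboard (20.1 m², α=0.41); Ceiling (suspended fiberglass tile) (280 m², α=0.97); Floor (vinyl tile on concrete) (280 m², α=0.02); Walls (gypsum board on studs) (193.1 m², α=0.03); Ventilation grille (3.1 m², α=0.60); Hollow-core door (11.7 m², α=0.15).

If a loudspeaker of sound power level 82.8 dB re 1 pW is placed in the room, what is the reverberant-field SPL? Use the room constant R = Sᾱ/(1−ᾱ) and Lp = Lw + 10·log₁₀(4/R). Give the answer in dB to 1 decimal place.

Σ(Sᵢαᵢ) = 20.1×0.41 + 280×0.97 + 280×0.02 + 193.1×0.03 + 3.1×0.60 + 11.7×0.15 = 294.849; total area S = 788.0 m².
ᾱ = 0.3742, so room constant R = A/(1−ᾱ) = 471.155 m².
Lp = Lw + 10 log₁₀(4/R) = 82.8 -20.71 = 62.1 dB.

62.1 dB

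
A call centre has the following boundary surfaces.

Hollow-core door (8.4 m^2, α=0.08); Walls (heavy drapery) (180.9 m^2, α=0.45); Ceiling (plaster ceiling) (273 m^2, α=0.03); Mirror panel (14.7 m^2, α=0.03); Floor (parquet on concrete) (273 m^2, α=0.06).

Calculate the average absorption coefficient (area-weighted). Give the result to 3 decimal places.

Total surface area S = 750.0 m^2.
A = 8.4*0.08 + 180.9*0.45 + 273*0.03 + 14.7*0.03 + 273*0.06 = 107.088 sabins.
ᾱ = 107.088 / 750.0 = 0.143.

0.143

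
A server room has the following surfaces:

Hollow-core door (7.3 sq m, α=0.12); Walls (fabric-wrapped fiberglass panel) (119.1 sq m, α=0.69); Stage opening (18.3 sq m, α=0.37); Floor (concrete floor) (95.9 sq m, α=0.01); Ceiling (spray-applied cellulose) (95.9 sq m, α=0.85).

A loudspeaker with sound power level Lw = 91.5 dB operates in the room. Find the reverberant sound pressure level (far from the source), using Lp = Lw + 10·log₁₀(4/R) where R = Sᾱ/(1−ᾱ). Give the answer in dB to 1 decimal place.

A = 172.300 sabins; S = 336.5 sq m.
ᾱ = 172.300/336.5 = 0.5120; R = Sᾱ/(1−ᾱ) = 172.300/(1−0.5120) = 353.074 sq m.
Lp = Lw + 10 log₁₀(4/R) = 91.5 -19.46 = 72.0 dB.

72.0 dB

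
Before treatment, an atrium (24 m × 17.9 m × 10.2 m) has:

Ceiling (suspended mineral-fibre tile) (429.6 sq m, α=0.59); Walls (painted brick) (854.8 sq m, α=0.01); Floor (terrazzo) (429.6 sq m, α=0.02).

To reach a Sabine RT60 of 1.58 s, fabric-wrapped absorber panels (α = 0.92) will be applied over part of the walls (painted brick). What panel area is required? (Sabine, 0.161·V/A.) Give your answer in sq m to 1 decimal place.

A₁ = Σ Sᵢαᵢ = 429.6×0.59 + 854.8×0.01 + 429.6×0.02 = 270.604 sabins.
Required A₂ = 0.161·4381.92/1.58 = 446.512 sabins.
ΔA needed = 446.512 − 270.604 = 175.908 sabins.
Each sq m of panel replacing the walls (painted brick) adds (0.92 − 0.01) = 0.91 sabins.
Panel area = 175.908 / 0.91 = 193.3 sq m.

193.3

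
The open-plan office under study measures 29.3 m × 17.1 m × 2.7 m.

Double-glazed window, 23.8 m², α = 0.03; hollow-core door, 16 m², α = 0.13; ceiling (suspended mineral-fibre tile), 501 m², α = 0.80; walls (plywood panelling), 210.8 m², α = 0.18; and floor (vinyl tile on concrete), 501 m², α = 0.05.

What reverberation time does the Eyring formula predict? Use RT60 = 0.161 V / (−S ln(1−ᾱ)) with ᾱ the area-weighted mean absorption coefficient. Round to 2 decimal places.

0.37 seconds

S = Σ Sᵢ = 1252.6 m².
Σ(Sᵢαᵢ) = 23.8×0.03 + 16×0.13 + 501×0.80 + 210.8×0.18 + 501×0.05 = 466.588.
ᾱ = 466.588 / 1252.6 = 0.3725.
Eyring denominator: −S ln(1−ᾱ) = 583.726.
V = 29.3 × 17.1 × 2.7 = 1352.781 m³.
RT60 = 0.161 × 1352.781 / 583.726 = 0.37 s.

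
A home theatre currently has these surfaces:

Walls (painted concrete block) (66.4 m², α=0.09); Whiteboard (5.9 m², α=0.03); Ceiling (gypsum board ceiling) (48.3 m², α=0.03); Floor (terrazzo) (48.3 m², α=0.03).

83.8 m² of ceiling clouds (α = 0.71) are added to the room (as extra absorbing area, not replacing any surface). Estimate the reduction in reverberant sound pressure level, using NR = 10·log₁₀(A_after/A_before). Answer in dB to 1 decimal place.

8.8 dB

Summing Sᵢαᵢ: 5.976 + 0.177 + 1.449 + 1.449 → A_before = 9.051 sabins.
Added absorption = 83.8 × 0.71 = 59.498 sabins.
New total A_after = 68.549 sabins.
Reduction = 10 log₁₀(A_after/A_before) = 10 log₁₀(7.5736) = 8.8 dB.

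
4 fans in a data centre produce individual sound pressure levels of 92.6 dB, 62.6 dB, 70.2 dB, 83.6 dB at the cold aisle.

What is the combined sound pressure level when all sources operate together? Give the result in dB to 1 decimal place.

93.1 dB

Σ 10^(Lᵢ/10) = 2.061e+09.
Combined level = 10 log₁₀(2.061e+09) = 93.1 dB.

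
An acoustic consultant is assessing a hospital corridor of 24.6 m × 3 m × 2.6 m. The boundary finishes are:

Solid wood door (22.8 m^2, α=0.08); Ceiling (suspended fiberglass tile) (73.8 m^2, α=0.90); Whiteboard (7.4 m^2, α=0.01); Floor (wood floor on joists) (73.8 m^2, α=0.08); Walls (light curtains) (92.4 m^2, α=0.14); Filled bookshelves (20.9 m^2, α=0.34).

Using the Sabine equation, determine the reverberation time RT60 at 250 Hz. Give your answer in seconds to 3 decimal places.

Summing Sᵢαᵢ: 1.824 + 66.420 + 0.074 + 5.904 + 12.936 + 7.106 → A = 94.264 sabins.
V = 24.6·3·2.6 = 191.88 m³.
Sabine: RT60 = 0.161 × 191.88 / 94.264 = 0.328 s.

0.328 s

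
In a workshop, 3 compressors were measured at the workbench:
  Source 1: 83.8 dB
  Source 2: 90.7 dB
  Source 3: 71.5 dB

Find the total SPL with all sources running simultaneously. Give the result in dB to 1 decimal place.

Σ 10^(Lᵢ/10) = 1.429e+09.
L_total = 10·log₁₀(1.429e+09) = 91.6 dB.

91.6 dB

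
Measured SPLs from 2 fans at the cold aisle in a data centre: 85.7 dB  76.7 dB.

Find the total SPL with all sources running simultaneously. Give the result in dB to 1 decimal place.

Sum in the linear (power) domain: Σ 10^(Lᵢ/10) = 10^(85.7/10) + 10^(76.7/10) = 4.183e+08.
Combined level = 10 log₁₀(4.183e+08) = 86.2 dB.

86.2 dB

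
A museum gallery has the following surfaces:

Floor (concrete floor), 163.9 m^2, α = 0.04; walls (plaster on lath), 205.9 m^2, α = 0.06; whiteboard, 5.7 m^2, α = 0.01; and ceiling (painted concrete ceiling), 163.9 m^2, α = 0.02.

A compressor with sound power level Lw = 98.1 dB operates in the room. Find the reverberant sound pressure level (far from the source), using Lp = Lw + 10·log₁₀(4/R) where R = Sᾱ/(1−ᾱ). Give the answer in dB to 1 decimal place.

90.5 dB

A = 22.245 sabins; S = 539.4 m^2.
ᾱ = 0.0412, so room constant R = A/(1−ᾱ) = 23.201 m^2.
Lp = Lw + 10 log₁₀(4/R) = 98.1 -7.63 = 90.5 dB.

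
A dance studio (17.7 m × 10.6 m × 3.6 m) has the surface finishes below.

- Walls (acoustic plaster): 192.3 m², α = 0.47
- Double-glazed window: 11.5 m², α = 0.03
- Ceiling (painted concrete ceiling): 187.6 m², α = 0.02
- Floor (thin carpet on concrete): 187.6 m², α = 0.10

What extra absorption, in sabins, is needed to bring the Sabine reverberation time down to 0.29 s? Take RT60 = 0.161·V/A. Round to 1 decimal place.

261.7 sabins

A₁ = Σ Sᵢαᵢ = 192.3·0.47 + 11.5·0.03 + 187.6·0.02 + 187.6·0.10 = 113.238 sabins.
For T = 0.29 s, need A₂ = 0.161·V/T = 0.161·675.432/0.29 = 374.981 sabins.
Additional absorption ΔA = 374.981 − 113.238 = 261.7 sabins.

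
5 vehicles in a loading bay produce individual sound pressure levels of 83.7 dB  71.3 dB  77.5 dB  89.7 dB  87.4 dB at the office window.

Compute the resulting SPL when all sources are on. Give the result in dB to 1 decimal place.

92.5 dB

Converting to relative power and adding: 10^(83.7/10) + 10^(71.3/10) + 10^(77.5/10) + 10^(89.7/10) + 10^(87.4/10) = 1.787e+09.
L_total = 10·log₁₀(1.787e+09) = 92.5 dB.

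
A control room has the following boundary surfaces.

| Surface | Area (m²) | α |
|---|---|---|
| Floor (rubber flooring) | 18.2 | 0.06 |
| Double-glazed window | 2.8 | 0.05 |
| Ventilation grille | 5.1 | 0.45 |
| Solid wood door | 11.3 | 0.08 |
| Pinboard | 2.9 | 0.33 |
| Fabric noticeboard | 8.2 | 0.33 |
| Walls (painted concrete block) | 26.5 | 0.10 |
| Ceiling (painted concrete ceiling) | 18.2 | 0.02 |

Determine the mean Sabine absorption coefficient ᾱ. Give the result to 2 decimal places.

Total surface area S = 93.2 m².
Σ(Sᵢαᵢ) = 18.2·0.06 + 2.8·0.05 + 5.1·0.45 + 11.3·0.08 + 2.9·0.33 + 8.2·0.33 + 26.5·0.10 + 18.2·0.02 = 11.108.
ᾱ = 11.108 / 93.2 = 0.12.

0.12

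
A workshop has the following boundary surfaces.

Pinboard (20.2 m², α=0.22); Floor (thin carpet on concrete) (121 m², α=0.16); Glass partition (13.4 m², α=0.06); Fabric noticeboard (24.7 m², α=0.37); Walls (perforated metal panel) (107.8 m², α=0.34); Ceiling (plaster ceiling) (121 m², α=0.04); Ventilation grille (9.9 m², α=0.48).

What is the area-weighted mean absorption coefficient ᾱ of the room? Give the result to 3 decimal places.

0.191

Total surface area S = 418.0 m².
Weighted sum Σ Sα = 79.991.
ᾱ = 79.991 / 418.0 = 0.191.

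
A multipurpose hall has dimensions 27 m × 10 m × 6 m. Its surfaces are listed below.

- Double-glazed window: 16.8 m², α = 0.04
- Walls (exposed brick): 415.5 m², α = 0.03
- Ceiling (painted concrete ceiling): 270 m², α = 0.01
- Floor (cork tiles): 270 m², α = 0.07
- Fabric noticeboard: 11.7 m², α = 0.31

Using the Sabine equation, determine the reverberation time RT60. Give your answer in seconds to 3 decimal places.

6.799 sec

A = Σ Sᵢαᵢ = 16.8*0.04 + 415.5*0.03 + 270*0.01 + 270*0.07 + 11.7*0.31 = 38.364 sabins.
Volume V = 27 × 10 × 6 = 1620 m³.
T = 0.161 V/A = 0.161·1620/38.364 = 6.799 s.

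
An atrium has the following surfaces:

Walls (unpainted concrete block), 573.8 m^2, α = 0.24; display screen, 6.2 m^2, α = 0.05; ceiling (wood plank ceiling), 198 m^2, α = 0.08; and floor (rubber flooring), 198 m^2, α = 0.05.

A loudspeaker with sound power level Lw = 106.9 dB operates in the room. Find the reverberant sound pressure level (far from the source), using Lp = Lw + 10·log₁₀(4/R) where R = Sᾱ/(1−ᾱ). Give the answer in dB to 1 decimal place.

90.0 dB

Σ(Sᵢαᵢ) = 573.8×0.24 + 6.2×0.05 + 198×0.08 + 198×0.05 = 163.762; total area S = 976.0 m^2.
ᾱ = 0.1678, so room constant R = A/(1−ᾱ) = 196.782 m^2.
Lp = Lw + 10 log₁₀(4/R) = 106.9 -16.92 = 90.0 dB.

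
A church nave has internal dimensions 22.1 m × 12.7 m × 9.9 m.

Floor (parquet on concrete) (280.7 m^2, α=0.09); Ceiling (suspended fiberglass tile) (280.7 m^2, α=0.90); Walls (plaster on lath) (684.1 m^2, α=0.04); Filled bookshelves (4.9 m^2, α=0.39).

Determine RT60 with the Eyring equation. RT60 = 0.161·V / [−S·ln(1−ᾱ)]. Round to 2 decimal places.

S = Σ Sᵢ = 1250.4 m^2.
Absorption A = 280.7·0.09 + 280.7·0.90 + 684.1·0.04 + 4.9·0.39 = 307.168 sabins.
Mean coefficient ᾱ = A/S = 0.2457.
−S·ln(1−ᾱ) = −1250.4 × ln(1 − 0.2457) = 352.569.
V = 22.1 × 12.7 × 9.9 = 2778.633 m³.
T = 0.161·V/[−S·ln(1−ᾱ)] = 0.161·2778.633/352.569 = 1.27 s.

1.27 s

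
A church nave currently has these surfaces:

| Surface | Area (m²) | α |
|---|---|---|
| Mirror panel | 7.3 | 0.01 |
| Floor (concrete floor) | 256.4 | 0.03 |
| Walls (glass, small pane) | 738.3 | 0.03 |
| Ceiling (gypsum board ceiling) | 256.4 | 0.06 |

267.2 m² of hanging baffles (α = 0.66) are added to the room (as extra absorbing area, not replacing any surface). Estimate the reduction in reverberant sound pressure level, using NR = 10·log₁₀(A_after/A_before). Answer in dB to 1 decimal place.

6.9 dB

Summing Sᵢαᵢ: 0.073 + 7.692 + 22.149 + 15.384 → A_before = 45.298 sabins.
Treatment contributes 267.2·0.66 = 176.352 sabins.
A_after = 45.298 + 176.352 = 221.650 sabins.
NR = 10·log₁₀(221.650/45.298) = 6.9 dB.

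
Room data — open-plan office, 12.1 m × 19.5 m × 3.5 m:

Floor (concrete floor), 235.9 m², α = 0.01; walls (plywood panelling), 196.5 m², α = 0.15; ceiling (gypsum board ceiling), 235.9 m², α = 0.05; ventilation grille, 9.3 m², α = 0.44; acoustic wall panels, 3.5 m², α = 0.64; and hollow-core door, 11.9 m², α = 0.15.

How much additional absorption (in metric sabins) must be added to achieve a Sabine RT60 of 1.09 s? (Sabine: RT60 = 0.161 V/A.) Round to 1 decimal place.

Total absorption A₁ = 235.9*0.01 + 196.5*0.15 + 235.9*0.05 + 9.3*0.44 + 3.5*0.64 + 11.9*0.15
  = 2.359 + 29.475 + 11.795 + 4.092 + 2.240 + 1.785 = 51.746 m² sabins.
Target A₂ = 0.161·825.825/1.09 = 121.980 sabins (V = 825.825 m³).
Additional absorption ΔA = 121.980 − 51.746 = 70.2 sabins.

70.2 sabins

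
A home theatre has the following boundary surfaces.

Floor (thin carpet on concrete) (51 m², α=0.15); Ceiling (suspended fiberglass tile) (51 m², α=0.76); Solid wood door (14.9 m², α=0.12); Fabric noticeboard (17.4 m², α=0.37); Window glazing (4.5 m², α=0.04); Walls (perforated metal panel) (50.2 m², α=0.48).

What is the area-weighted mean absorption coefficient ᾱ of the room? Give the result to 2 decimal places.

S = Σ Sᵢ = 51 + 51 + 14.9 + 17.4 + 4.5 + 50.2 = 189.0 m².
A = 51×0.15 + 51×0.76 + 14.9×0.12 + 17.4×0.37 + 4.5×0.04 + 50.2×0.48 = 78.912 sabins.
ᾱ = A/S = 0.42.

0.42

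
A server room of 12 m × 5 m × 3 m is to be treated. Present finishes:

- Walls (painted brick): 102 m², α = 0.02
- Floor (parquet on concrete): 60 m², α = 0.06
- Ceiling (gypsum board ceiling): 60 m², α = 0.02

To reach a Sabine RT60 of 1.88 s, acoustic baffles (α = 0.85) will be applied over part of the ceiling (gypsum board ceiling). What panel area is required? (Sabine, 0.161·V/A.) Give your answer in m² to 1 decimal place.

10.3

Summing Sᵢαᵢ: 2.040 + 3.600 + 1.200 → A₁ = 6.840 sabins.
Required A₂ = 0.161·180/1.88 = 15.415 sabins.
ΔA needed = 15.415 − 6.840 = 8.575 sabins.
Each m² of panel replacing the ceiling (gypsum board ceiling) adds (0.85 − 0.02) = 0.83 sabins.
Panel area = 8.575 / 0.83 = 10.3 m².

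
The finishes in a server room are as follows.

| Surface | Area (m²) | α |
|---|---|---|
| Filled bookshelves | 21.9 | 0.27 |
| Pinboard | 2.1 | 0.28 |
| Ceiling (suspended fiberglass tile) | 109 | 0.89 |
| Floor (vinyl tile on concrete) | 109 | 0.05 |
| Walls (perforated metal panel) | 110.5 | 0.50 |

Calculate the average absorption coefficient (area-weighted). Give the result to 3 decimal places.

0.466

Total surface area S = 352.5 m².
A = 21.9·0.27 + 2.1·0.28 + 109·0.89 + 109·0.05 + 110.5·0.50 = 164.211 sabins.
ᾱ = A/S = 0.466.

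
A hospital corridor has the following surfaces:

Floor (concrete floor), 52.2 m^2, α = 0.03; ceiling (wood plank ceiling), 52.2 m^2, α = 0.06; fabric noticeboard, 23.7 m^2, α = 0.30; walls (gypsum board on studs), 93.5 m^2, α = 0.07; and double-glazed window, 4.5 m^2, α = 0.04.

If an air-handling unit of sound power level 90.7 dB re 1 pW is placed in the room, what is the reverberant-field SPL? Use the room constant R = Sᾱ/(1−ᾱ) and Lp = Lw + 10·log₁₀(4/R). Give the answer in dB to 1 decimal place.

Σ(Sᵢαᵢ) = 52.2·0.03 + 52.2·0.06 + 23.7·0.30 + 93.5·0.07 + 4.5·0.04 = 18.533; total area S = 226.1 m^2.
ᾱ = 18.533/226.1 = 0.0820; R = Sᾱ/(1−ᾱ) = 18.533/(1−0.0820) = 20.188 m^2.
Lp = 90.7 + 10·log₁₀(4/20.188) = 90.7 + (-7.03) = 83.7 dB.

83.7 dB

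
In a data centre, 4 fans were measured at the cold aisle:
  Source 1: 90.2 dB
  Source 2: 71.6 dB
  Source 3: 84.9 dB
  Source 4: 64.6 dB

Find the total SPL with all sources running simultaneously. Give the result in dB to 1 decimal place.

Sum in the linear (power) domain: Σ 10^(Lᵢ/10) = 10^(90.2/10) + 10^(71.6/10) + 10^(84.9/10) + 10^(64.6/10) = 1.373e+09.
Back to dB: 10·log₁₀ Σ = 91.4 dB.

91.4 dB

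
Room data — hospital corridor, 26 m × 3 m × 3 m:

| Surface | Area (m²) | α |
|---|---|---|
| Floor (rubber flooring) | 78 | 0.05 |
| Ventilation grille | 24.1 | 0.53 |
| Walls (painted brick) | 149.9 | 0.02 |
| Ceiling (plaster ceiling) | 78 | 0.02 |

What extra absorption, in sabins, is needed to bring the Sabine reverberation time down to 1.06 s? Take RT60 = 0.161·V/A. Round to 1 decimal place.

Equivalent absorption area: A₁ = 78*0.05 + 24.1*0.53 + 149.9*0.02 + 78*0.02 = 21.231 m².
V = 234 m³. Required absorption A₂ = 0.161 × 234 / 1.06 = 35.542 sabins.
ΔA = A₂ − A₁ = 35.542 − 21.231 = 14.3 sabins.

14.3 sabins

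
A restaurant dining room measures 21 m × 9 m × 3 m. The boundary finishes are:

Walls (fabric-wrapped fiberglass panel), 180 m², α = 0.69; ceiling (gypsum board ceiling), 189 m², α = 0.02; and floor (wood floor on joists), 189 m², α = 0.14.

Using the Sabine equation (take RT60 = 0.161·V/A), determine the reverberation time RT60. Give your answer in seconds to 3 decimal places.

Total absorption A = 180*0.69 + 189*0.02 + 189*0.14
  = 124.200 + 3.780 + 26.460 = 154.440 m² sabins.
V = 21·9·3 = 567 m³.
RT60 = 0.161 · V / A = 0.161 × 567 / 154.440 = 0.591 s.

0.591 seconds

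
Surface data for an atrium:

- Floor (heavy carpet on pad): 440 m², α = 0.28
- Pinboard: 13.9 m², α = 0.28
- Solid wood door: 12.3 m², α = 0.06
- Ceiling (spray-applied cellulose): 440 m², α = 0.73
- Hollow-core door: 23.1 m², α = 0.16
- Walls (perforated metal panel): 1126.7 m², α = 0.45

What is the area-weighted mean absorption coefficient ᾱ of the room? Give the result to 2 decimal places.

S = Σ Sᵢ = 440 + 13.9 + 12.3 + 440 + 23.1 + 1126.7 = 2056.0 m².
A = 440·0.28 + 13.9·0.28 + 12.3·0.06 + 440·0.73 + 23.1·0.16 + 1126.7·0.45 = 959.741 sabins.
ᾱ = 959.741 / 2056.0 = 0.47.

0.47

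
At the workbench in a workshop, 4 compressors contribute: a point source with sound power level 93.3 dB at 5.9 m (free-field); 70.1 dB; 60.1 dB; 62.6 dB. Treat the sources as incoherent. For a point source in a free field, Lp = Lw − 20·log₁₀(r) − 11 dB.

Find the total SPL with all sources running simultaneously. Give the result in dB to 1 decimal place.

72.5 dB

Source at 5.9 m: Lp = 93.3 − 20·log₁₀(5.9) − 11 = 66.9 dB.
Converting to relative power and adding: 10^(66.9/10) + 10^(70.1/10) + 10^(60.1/10) + 10^(62.6/10) = 1.797e+07.
L_total = 10·log₁₀(1.797e+07) = 72.5 dB.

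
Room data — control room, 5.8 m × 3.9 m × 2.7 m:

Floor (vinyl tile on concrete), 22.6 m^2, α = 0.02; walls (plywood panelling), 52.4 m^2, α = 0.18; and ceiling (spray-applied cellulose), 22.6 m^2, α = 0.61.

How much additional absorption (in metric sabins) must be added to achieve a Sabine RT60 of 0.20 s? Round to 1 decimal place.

Equivalent absorption area: A₁ = 22.6×0.02 + 52.4×0.18 + 22.6×0.61 = 23.670 m^2.
For T = 0.20 s, need A₂ = 0.161·V/T = 0.161·61.074/0.20 = 49.165 sabins.
Shortfall: 49.165 − 23.670 = 25.5 sabins.

25.5 sabins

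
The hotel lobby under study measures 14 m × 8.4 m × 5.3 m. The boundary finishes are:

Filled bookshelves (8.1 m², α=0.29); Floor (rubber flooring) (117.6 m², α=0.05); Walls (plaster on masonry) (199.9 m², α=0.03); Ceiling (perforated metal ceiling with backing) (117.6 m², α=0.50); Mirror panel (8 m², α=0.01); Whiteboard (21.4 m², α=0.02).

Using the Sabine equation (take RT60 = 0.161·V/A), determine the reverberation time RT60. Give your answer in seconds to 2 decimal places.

1.36 seconds

Summing Sᵢαᵢ: 2.349 + 5.880 + 5.997 + 58.800 + 0.080 + 0.428 → A = 73.534 sabins.
Volume V = 14 × 8.4 × 5.3 = 623.28 m³.
RT60 = 0.161 · V / A = 0.161 × 623.28 / 73.534 = 1.36 s.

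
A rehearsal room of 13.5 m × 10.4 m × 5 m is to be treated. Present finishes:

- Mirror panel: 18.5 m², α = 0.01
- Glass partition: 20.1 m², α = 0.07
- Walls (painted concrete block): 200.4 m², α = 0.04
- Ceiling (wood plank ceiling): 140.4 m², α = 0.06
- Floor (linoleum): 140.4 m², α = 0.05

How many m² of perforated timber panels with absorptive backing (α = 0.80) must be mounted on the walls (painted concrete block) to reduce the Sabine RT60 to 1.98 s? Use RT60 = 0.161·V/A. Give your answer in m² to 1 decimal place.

Summing Sᵢαᵢ: 0.185 + 1.407 + 8.016 + 8.424 + 7.020 → A₁ = 25.052 sabins.
Required A₂ = 0.161·702/1.98 = 57.082 sabins.
Absorption to add: 57.082 − 25.052 = 32.030 sabins.
Net gain per m²: Δα = 0.80 − 0.04 = 0.76.
Area = ΔA/Δα = 32.030/0.76 = 42.1 m².

42.1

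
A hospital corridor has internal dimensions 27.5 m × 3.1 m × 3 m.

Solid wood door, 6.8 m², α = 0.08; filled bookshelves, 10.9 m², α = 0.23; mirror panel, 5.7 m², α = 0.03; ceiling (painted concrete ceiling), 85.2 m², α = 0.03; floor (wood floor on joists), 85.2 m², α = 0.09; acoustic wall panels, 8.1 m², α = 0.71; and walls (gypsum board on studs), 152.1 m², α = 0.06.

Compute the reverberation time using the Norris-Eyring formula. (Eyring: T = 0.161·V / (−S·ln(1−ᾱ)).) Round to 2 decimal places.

S = Σ Sᵢ = 354.0 m².
Σ(Sᵢαᵢ) = 6.8×0.08 + 10.9×0.23 + 5.7×0.03 + 85.2×0.03 + 85.2×0.09 + 8.1×0.71 + 152.1×0.06 = 28.323.
ᾱ = 28.323 / 354.0 = 0.0800.
Eyring denominator: −S ln(1−ᾱ) = 29.517.
V = 27.5 × 3.1 × 3 = 255.75 m³.
RT60 = 0.161 × 255.75 / 29.517 = 1.39 s.

1.39 seconds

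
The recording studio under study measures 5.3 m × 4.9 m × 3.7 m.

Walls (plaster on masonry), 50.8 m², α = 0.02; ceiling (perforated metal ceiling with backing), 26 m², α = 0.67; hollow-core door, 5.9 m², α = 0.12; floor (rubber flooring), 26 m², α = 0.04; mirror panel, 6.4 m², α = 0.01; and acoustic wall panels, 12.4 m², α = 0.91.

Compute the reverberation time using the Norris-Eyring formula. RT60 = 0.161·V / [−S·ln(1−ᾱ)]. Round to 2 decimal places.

S = Σ Sᵢ = 127.5 m².
Σ(Sᵢαᵢ) = 50.8·0.02 + 26·0.67 + 5.9·0.12 + 26·0.04 + 6.4·0.01 + 12.4·0.91 = 31.532.
ᾱ = 31.532 / 127.5 = 0.2473.
−S·ln(1−ᾱ) = −127.5 × ln(1 − 0.2473) = 36.221.
V = 5.3 × 4.9 × 3.7 = 96.089 m³.
T = 0.161·V/[−S·ln(1−ᾱ)] = 0.161·96.089/36.221 = 0.43 s.

0.43 s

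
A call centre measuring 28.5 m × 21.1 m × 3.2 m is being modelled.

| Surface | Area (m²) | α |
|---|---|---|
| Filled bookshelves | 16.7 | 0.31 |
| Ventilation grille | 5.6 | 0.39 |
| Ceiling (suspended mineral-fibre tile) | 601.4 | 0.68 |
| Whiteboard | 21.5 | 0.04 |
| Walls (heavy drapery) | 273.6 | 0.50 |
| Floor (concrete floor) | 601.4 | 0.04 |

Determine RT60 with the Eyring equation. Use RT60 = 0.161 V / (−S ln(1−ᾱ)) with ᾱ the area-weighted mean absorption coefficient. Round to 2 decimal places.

Total surface area S = 16.7 + 5.6 + 601.4 + 21.5 + 273.6 + 601.4 = 1520.2 m².
Absorption A = 16.7×0.31 + 5.6×0.39 + 601.4×0.68 + 21.5×0.04 + 273.6×0.50 + 601.4×0.04 = 578.029 sabins.
ᾱ = 578.029 / 1520.2 = 0.3802.
Eyring denominator: −S ln(1−ᾱ) = 727.200.
V = 28.5 × 21.1 × 3.2 = 1924.32 m³.
RT60 = 0.161 × 1924.32 / 727.200 = 0.43 s.

0.43 s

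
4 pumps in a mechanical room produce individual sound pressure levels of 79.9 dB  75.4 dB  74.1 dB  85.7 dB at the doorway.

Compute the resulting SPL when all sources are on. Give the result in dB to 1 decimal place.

87.2 dB

Converting to relative power and adding: 10^(79.9/10) + 10^(75.4/10) + 10^(74.1/10) + 10^(85.7/10) = 5.296e+08.
Back to dB: 10·log₁₀ Σ = 87.2 dB.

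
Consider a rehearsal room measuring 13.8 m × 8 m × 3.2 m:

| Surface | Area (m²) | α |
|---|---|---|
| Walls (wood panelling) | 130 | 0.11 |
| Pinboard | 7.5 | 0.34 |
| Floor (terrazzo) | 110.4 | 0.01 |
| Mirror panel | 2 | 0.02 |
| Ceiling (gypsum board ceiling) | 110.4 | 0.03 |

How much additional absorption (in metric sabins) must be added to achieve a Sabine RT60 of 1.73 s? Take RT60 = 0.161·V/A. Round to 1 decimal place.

Equivalent absorption area: A₁ = 130*0.11 + 7.5*0.34 + 110.4*0.01 + 2*0.02 + 110.4*0.03 = 21.306 m².
V = 353.28 m³. Required absorption A₂ = 0.161 × 353.28 / 1.73 = 32.878 sabins.
ΔA = A₂ − A₁ = 32.878 − 21.306 = 11.6 sabins.

11.6 sabins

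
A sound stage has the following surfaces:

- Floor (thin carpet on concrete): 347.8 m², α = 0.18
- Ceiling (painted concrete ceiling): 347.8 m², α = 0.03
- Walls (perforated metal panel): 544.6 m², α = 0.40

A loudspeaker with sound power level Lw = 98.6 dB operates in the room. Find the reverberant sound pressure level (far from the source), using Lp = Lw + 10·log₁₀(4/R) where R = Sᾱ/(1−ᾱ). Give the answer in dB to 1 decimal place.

78.8 dB

Σ(Sᵢαᵢ) = 347.8×0.18 + 347.8×0.03 + 544.6×0.40 = 290.878; total area S = 1240.2 m².
ᾱ = 290.878/1240.2 = 0.2345; R = Sᾱ/(1−ᾱ) = 290.878/(1−0.2345) = 379.984 m².
Lp = Lw + 10 log₁₀(4/R) = 98.6 -19.78 = 78.8 dB.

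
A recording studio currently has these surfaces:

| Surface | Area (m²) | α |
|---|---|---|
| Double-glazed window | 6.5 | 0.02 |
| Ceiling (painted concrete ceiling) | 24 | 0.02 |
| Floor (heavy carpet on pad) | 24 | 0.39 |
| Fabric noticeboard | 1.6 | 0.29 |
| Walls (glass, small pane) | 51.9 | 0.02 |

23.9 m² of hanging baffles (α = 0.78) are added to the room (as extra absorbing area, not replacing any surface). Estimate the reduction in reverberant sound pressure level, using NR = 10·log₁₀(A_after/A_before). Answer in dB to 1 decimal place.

4.2 dB

Total absorption A_before = 6.5·0.02 + 24·0.02 + 24·0.39 + 1.6·0.29 + 51.9·0.02
  = 0.130 + 0.480 + 9.360 + 0.464 + 1.038 = 11.472 m² sabins.
Added absorption = 23.9 × 0.78 = 18.642 sabins.
A_after = 11.472 + 18.642 = 30.114 sabins.
NR = 10·log₁₀(30.114/11.472) = 4.2 dB.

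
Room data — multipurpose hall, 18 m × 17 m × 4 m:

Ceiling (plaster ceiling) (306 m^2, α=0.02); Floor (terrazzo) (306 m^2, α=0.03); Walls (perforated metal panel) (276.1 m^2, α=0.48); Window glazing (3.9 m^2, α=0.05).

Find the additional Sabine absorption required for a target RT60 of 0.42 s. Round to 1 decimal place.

Summing Sᵢαᵢ: 6.120 + 9.180 + 132.528 + 0.195 → A₁ = 148.023 sabins.
For T = 0.42 s, need A₂ = 0.161·V/T = 0.161·1224/0.42 = 469.200 sabins.
Additional absorption ΔA = 469.200 − 148.023 = 321.2 sabins.

321.2 sabins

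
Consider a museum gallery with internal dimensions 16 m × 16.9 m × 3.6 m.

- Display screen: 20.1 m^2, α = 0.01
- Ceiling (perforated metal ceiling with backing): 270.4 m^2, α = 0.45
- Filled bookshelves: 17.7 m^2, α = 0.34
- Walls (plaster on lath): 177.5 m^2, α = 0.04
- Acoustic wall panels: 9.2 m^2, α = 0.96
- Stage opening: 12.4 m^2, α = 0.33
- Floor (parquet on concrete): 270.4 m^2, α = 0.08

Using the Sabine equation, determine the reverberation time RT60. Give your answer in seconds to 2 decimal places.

0.92 seconds

A = Σ Sᵢαᵢ = 20.1×0.01 + 270.4×0.45 + 17.7×0.34 + 177.5×0.04 + 9.2×0.96 + 12.4×0.33 + 270.4×0.08 = 169.555 sabins.
Room volume: 973.44 m³.
RT60 = 0.161 · V / A = 0.161 × 973.44 / 169.555 = 0.92 s.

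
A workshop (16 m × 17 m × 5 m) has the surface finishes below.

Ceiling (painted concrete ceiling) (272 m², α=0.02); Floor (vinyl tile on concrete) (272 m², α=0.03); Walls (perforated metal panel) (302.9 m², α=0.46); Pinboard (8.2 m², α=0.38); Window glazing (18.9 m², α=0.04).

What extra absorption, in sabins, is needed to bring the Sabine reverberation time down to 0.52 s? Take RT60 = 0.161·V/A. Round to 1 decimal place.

264.3 sabins

Equivalent absorption area: A₁ = 272·0.02 + 272·0.03 + 302.9·0.46 + 8.2·0.38 + 18.9·0.04 = 156.806 m².
For T = 0.52 s, need A₂ = 0.161·V/T = 0.161·1360/0.52 = 421.077 sabins.
Additional absorption ΔA = 421.077 − 156.806 = 264.3 sabins.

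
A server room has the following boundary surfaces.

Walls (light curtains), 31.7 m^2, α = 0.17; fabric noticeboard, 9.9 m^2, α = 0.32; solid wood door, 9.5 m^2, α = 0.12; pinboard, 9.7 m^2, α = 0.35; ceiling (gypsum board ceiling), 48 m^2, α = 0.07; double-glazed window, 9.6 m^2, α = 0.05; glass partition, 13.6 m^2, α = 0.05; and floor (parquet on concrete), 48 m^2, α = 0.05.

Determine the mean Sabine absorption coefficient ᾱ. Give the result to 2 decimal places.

Total surface area S = 180.0 m^2.
Weighted sum Σ Sα = 20.012.
ᾱ = 20.012 / 180.0 = 0.11.

0.11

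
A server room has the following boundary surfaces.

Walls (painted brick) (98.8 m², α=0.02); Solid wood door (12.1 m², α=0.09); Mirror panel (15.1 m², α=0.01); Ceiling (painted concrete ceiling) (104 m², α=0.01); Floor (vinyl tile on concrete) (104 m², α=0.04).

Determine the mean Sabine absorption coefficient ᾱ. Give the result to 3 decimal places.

0.025

Total surface area S = 334.0 m².
A = 98.8*0.02 + 12.1*0.09 + 15.1*0.01 + 104*0.01 + 104*0.04 = 8.416 sabins.
ᾱ = A/S = 0.025.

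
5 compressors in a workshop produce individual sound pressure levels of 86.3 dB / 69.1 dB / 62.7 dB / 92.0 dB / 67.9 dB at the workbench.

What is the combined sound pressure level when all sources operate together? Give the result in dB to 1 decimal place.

Σ 10^(Lᵢ/10) = 2.028e+09.
Back to dB: 10·log₁₀ Σ = 93.1 dB.

93.1 dB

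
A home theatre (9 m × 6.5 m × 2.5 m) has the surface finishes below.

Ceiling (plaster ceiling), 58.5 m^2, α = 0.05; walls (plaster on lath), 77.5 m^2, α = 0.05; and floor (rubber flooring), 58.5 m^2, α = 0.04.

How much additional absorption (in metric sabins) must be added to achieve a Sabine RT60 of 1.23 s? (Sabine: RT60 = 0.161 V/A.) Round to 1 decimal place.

10.0 sabins

Summing Sᵢαᵢ: 2.925 + 3.875 + 2.340 → A₁ = 9.140 sabins.
V = 146.25 m³. Required absorption A₂ = 0.161 × 146.25 / 1.23 = 19.143 sabins.
Shortfall: 19.143 − 9.140 = 10.0 sabins.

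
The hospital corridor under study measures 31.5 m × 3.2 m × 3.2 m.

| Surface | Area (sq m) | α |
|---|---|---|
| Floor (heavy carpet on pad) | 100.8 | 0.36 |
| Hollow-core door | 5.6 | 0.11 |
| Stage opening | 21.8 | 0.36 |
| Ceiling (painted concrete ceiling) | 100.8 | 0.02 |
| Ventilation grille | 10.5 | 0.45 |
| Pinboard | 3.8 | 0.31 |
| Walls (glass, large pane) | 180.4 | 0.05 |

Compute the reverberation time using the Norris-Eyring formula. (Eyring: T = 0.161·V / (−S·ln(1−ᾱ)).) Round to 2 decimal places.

0.78 sec

S = Σ Sᵢ = 423.7 sq m.
Absorption A = 100.8·0.36 + 5.6·0.11 + 21.8·0.36 + 100.8·0.02 + 10.5·0.45 + 3.8·0.31 + 180.4·0.05 = 61.691 sabins.
Mean coefficient ᾱ = A/S = 0.1456.
Eyring denominator: −S ln(1−ᾱ) = 66.672.
V = 31.5 × 3.2 × 3.2 = 322.56 m³.
T = 0.161·V/[−S·ln(1−ᾱ)] = 0.161·322.56/66.672 = 0.78 s.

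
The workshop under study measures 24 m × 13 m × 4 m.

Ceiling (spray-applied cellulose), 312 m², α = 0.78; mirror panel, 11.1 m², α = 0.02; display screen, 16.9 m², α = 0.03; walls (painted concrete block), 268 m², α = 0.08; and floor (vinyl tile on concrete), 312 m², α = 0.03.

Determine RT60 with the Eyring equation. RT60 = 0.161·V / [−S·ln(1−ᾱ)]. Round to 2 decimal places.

0.62 sec

Total surface area S = 312 + 11.1 + 16.9 + 268 + 312 = 920.0 m².
Absorption A = 312×0.78 + 11.1×0.02 + 16.9×0.03 + 268×0.08 + 312×0.03 = 274.889 sabins.
Mean coefficient ᾱ = A/S = 0.2988.
−S·ln(1−ᾱ) = −920.0 × ln(1 − 0.2988) = 326.565.
V = 24 × 13 × 4 = 1248 m³.
T = 0.161·V/[−S·ln(1−ᾱ)] = 0.161·1248/326.565 = 0.62 s.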